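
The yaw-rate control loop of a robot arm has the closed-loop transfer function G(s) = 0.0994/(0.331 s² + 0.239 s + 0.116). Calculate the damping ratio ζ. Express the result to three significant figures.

Dividing through by 0.331: denominator becomes s² + 0.7221 s + 0.3505.
So ω_n = √0.3505 = 0.592 rad/s and ζ = 0.7221/(2·0.592) = 0.610.

ζ ≈ 0.610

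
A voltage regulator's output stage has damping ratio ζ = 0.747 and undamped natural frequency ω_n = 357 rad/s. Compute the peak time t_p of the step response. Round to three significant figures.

The damped frequency is ω_d = ω_n√(1−ζ²) = 357·√(1−0.558) = 237 rad/s.
Peak time t_p = π/ω_d = π/237 = 0.0132 s.

t_p ≈ 0.0132 s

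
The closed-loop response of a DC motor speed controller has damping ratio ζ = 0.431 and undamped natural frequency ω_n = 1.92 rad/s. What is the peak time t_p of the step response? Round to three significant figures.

The damped frequency is ω_d = ω_n√(1−ζ²) = 1.92·√(1−0.186) = 1.73 rad/s.
Peak time t_p = π/ω_d = π/1.73 = 1.81 s.

t_p ≈ 1.81 s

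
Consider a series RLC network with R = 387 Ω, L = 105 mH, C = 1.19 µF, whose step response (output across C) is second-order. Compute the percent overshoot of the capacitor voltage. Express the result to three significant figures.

%OS ≈ 6.74%

For a series RLC circuit (capacitor voltage as output), ω_n = 1/√(LC) = 1/√(105 mH · 1.19 µF) = 2830 rad/s.
ζ = (R/2)·√(C/L) = (387/2)·√(1.19 µF/105 mH) = 0.651.
%OS = 100·exp(−πζ/√(1−ζ²)) = 6.74%.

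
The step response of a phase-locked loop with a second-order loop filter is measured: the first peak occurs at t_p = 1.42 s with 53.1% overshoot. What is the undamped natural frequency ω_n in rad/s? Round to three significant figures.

ω_n ≈ 2.26 rad/s

From the overshoot, ζ = −ln(OS)/√(π²+ln²(OS)) = 0.198.
From t_p = π/ω_d, ω_d = π/1.42 = 2.21 rad/s, so ω_n = ω_d/√(1−ζ²) = 2.26 rad/s.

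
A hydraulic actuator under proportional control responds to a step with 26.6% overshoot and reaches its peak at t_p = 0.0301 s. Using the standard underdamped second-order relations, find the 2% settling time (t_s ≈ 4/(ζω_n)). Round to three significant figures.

t_s ≈ 0.0909 s

ζ from %OS: ζ = |ln 0.266|/√(π²+ln²0.266) = 0.388.
From t_p = π/ω_d, ω_d = π/0.0301 = 104 rad/s, so ω_n = ω_d/√(1−ζ²) = 113 rad/s.
t_s ≈ 4/(ζω_n) = 4/(0.388·113) = 0.0909 s.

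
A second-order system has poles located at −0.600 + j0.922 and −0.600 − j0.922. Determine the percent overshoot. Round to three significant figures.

%OS ≈ 12.9%

With σ = 0.600, ω_d = 0.922: ω_n = √(σ²+ω_d²) = 1.10 rad/s, ζ = σ/ω_n = 0.545.
%OS = 100 e^{−πζ/√(1−ζ²)} with ζ = 0.545 gives 12.9%.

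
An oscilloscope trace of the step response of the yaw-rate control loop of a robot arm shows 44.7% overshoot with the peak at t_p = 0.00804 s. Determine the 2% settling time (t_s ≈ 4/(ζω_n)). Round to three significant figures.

t_s ≈ 0.0399 s

From the overshoot, ζ = −ln(OS)/√(π²+ln²(OS)) = 0.248.
From t_p = π/ω_d, ω_d = π/0.00804 = 391 rad/s, so ω_n = ω_d/√(1−ζ²) = 403 rad/s.
t_s ≈ 4/(ζω_n) = 4/(0.248·403) = 0.0399 s.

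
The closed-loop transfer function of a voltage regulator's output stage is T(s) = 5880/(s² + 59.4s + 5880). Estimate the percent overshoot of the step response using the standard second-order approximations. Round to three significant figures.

Comparing the denominator to s² + 2ζω_n s + ω_n²: ω_n = √5880 = 76.7 rad/s, and 2ζω_n = 59.4 so ζ = 59.4/(2·76.7) = 0.387.
Overshoot: exp(−π·0.387/√(1−0.387²)) = 0.267, i.e. 26.7%.

%OS ≈ 26.7%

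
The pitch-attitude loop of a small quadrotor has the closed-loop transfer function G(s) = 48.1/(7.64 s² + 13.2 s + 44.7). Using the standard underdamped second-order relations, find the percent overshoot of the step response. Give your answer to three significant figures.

Dividing through by 7.64: denominator becomes s² + 1.728 s + 5.851.
So ω_n = √5.851 = 2.42 rad/s and ζ = 1.728/(2·2.42) = 0.357.
%OS = 100 e^{−πζ/√(1−ζ²)} with ζ = 0.357 gives 30.1%.

%OS ≈ 30.1%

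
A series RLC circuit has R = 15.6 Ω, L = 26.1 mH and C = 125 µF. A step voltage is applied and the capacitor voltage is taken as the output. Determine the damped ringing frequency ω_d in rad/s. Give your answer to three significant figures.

ω_d ≈ 466 rad/s

For a series RLC circuit (capacitor voltage as output), ω_n = 1/√(LC) = 1/√(26.1 mH · 125 µF) = 554 rad/s.
ζ = (R/2)·√(C/L) = (15.6/2)·√(125 µF/26.1 mH) = 0.540.
The damped frequency ω_d = ω_n√(1−ζ²) = 466 rad/s.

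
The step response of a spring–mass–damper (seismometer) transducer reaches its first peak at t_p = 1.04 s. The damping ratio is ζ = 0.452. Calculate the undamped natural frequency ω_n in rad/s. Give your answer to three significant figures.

ω_n ≈ 3.39 rad/s

Peak time t_p = π/ω_d, so ω_d = π/t_p = π/1.04 = 3.02 rad/s.
ω_n = ω_d/√(1−ζ²) = 3.02/√0.796 = 3.39 rad/s.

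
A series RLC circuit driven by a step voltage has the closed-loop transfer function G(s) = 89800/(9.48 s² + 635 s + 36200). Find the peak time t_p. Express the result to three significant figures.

t_p ≈ 0.0605 s

Dividing through by 9.48: denominator becomes s² + 66.98 s + 3819.
So ω_n = √3819 = 61.8 rad/s and ζ = 66.98/(2·61.8) = 0.542.
The damped frequency ω_d = ω_n√(1−ζ²) = 51.9 rad/s. t_p = π/ω_d = 0.0605 s.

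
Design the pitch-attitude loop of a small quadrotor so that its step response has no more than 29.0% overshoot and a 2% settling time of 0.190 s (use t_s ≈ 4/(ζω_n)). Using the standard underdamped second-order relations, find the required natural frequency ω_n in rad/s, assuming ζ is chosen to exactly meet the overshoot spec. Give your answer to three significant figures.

Inverting the overshoot relation: ζ = |ln 0.290|/√(π² + ln²0.290) = 0.367.
From t_s ≈ 4/(ζω_n): ω_n = 4/(ζ·t_s) = 4/(0.367·0.190) = 57.4 rad/s.

ω_n ≈ 57.4 rad/s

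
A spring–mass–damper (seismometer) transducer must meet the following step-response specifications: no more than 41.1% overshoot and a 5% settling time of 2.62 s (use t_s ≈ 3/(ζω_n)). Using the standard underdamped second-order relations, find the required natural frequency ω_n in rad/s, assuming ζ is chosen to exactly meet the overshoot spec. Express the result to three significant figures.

ζ = −ln(OS)/√(π² + (ln OS)²). With OS = 0.411, ln OS = −0.8892 and ζ = 0.8892/3.265 = 0.272.
From t_s ≈ 3/(ζω_n): ω_n = 3/(ζ·t_s) = 3/(0.272·2.62) = 4.20 rad/s.

ω_n ≈ 4.20 rad/s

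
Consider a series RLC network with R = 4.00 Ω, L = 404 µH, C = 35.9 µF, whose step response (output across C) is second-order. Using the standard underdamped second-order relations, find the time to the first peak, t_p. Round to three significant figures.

t_p ≈ 0.000471 s

For a series RLC circuit (capacitor voltage as output), ω_n = 1/√(LC) = 1/√(404 µH · 35.9 µF) = 8300 rad/s.
ζ = (R/2)·√(C/L) = (4.00/2)·√(35.9 µF/404 µH) = 0.596.
ω_d = 8300·√(1 − 0.596²) = 6670 rad/s. t_p = π/ω_d = 0.000471 s.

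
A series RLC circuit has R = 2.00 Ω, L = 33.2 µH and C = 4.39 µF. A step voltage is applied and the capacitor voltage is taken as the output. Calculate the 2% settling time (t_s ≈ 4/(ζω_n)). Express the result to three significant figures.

t_s ≈ 0.000133 s

For a series RLC circuit (capacitor voltage as output), ω_n = 1/√(LC) = 1/√(33.2 µH · 4.39 µF) = 82800 rad/s.
ζ = (R/2)·√(C/L) = (2.00/2)·√(4.39 µF/33.2 µH) = 0.364.
t_s ≈ 4/(ζω_n) = 0.000133 s.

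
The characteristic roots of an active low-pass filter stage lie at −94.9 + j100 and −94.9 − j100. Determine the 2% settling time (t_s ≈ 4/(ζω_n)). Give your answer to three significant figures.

For poles at −σ ± jω_d, ζω_n = σ = 94.9, so t_s ≈ 4/σ = 0.0421 s.

t_s ≈ 0.0421 s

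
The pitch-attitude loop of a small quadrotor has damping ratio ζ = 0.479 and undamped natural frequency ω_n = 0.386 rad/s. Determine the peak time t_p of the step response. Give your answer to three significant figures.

t_p ≈ 9.27 s

The damped frequency is ω_d = ω_n√(1−ζ²) = 0.386·√(1−0.229) = 0.339 rad/s.
Peak time t_p = π/ω_d = π/0.339 = 9.27 s.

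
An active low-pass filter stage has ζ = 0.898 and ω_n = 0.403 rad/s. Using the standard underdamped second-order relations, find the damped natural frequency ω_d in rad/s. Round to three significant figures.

ω_d ≈ 0.177 rad/s

ω_d = ω_n√(1−ζ²) = 0.403·√0.194 = 0.177 rad/s.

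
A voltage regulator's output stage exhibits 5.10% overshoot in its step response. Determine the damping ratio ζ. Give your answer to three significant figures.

ζ ≈ 0.688

Inverting the overshoot relation: ζ = |ln 0.0510|/√(π² + ln²0.0510) = 0.688.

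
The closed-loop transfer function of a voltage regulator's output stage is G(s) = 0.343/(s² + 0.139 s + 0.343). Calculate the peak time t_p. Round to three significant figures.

t_p ≈ 5.40 s

Comparing the denominator to s² + 2ζω_n s + ω_n²: ω_n = √0.343 = 0.586 rad/s, and 2ζω_n = 0.139 so ζ = 0.139/(2·0.586) = 0.119.
ω_d = ω_n√(1−ζ²) = 0.582 rad/s. Then t_p = π/ω_d = 5.40 s.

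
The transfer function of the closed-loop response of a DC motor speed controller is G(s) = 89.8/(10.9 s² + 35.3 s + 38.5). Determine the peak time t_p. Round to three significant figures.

t_p ≈ 3.29 s

Dividing through by 10.9: denominator becomes s² + 3.239 s + 3.532.
So ω_n = √3.532 = 1.88 rad/s and ζ = 3.239/(2·1.88) = 0.862.
The damped frequency ω_d = ω_n√(1−ζ²) = 0.954 rad/s. t_p = π/ω_d = 3.29 s.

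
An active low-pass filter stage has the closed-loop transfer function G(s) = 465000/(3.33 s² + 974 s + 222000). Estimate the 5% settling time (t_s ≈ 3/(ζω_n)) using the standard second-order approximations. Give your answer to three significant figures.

Dividing through by 3.33: denominator becomes s² + 292.5 s + 66670.
So ω_n = √66670 = 258 rad/s and ζ = 292.5/(2·258) = 0.566.
t_s ≈ 3/(ζω_n) = 0.0205 s.

t_s ≈ 0.0205 s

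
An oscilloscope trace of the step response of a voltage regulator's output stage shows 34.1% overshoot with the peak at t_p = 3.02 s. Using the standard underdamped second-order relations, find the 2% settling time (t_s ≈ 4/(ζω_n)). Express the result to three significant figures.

From the overshoot, ζ = −ln(OS)/√(π²+ln²(OS)) = 0.324.
From t_p = π/ω_d, ω_d = π/3.02 = 1.04 rad/s, so ω_n = ω_d/√(1−ζ²) = 1.10 rad/s.
t_s ≈ 4/(ζω_n) = 4/(0.324·1.10) = 11.2 s.

t_s ≈ 11.2 s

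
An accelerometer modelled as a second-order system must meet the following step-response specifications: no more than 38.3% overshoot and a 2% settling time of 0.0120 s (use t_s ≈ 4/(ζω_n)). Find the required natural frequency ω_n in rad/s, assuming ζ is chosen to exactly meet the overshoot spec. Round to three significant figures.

ω_n ≈ 1140 rad/s

ζ = −ln(OS)/√(π² + (ln OS)²). With OS = 0.383, ln OS = −0.9597 and ζ = 0.9597/3.285 = 0.292.
From t_s ≈ 4/(ζω_n): ω_n = 4/(ζ·t_s) = 4/(0.292·0.0120) = 1140 rad/s.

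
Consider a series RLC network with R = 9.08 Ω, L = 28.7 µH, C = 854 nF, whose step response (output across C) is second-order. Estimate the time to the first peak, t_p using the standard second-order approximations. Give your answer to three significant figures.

For a series RLC circuit (capacitor voltage as output), ω_n = 1/√(LC) = 1/√(28.7 µH · 854 nF) = 202000 rad/s.
ζ = (R/2)·√(C/L) = (9.08/2)·√(854 nF/28.7 µH) = 0.783.
ω_d = ω_n√(1−ζ²) = 126000 rad/s. t_p = π/ω_d = 0.0000250 s.

t_p ≈ 0.0000250 s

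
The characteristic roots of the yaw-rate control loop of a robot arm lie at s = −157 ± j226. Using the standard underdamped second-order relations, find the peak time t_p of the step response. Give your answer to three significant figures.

t_p ≈ 0.0139 s

t_p = π/ω_d with ω_d = 226 (the imaginary part), so t_p = 0.0139 s.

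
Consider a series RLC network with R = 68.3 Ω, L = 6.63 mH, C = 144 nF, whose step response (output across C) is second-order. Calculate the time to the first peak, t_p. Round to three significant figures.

For a series RLC circuit (capacitor voltage as output), ω_n = 1/√(LC) = 1/√(6.63 mH · 144 nF) = 32400 rad/s.
ζ = (R/2)·√(C/L) = (68.3/2)·√(144 nF/6.63 mH) = 0.159.
ω_d = 32400·√(1 − 0.159²) = 32000 rad/s. t_p = π/ω_d = 0.0000983 s.

t_p ≈ 0.0000983 s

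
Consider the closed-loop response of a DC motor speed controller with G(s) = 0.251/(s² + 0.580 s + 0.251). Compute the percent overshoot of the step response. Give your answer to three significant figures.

%OS ≈ 10.8%

Comparing the denominator to s² + 2ζω_n s + ω_n²: ω_n = √0.251 = 0.501 rad/s, and 2ζω_n = 0.580 so ζ = 0.580/(2·0.501) = 0.579.
%OS = 100 e^{−πζ/√(1−ζ²)} with ζ = 0.579 gives 10.8%.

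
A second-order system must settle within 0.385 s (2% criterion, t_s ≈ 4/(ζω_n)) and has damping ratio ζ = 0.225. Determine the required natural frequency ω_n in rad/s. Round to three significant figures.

Rearranging t_s ≈ 4/(ζω_n) gives ω_n = 4/(ζ·t_s) = 4/(0.225 × 0.385) = 46.2 rad/s.

ω_n ≈ 46.2 rad/s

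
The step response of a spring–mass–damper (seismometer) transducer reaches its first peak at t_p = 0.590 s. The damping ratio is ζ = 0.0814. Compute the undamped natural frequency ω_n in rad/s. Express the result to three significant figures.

ω_n ≈ 5.34 rad/s

Peak time t_p = π/ω_d, so ω_d = π/t_p = π/0.590 = 5.32 rad/s.
ω_n = ω_d/√(1−ζ²) = 5.32/√0.993 = 5.34 rad/s.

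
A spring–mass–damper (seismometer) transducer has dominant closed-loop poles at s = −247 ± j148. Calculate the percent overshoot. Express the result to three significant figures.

The poles are at −σ ± jω_d with σ = 247 and ω_d = 148, so ω_n = √(σ²+ω_d²) = 288 rad/s and ζ = σ/ω_n = 0.858.
%OS = 100·exp(−πζ/√(1−ζ²)) = 0.528%.

%OS ≈ 0.528%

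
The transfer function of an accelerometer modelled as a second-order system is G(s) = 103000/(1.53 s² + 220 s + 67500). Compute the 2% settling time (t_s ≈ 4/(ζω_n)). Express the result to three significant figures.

Dividing through by 1.53: denominator becomes s² + 143.8 s + 44120.
So ω_n = √44120 = 210 rad/s and ζ = 143.8/(2·210) = 0.342.
t_s ≈ 4/(ζω_n) = 0.0556 s.

t_s ≈ 0.0556 s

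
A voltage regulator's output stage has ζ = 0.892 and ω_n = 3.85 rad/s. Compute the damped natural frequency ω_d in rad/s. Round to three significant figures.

ω_d ≈ 1.74 rad/s

ω_d = ω_n√(1−ζ²) = 3.85·√0.204 = 1.74 rad/s.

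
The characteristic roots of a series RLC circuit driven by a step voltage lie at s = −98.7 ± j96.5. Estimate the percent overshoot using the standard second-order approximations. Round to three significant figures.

%OS ≈ 4.02%

|pole| = ω_n = √(98.7² + 96.5²) = 138 rad/s; ζ = cos θ = σ/ω_n = 0.715.
Overshoot: exp(−π·0.715/√(1−0.715²)) = 0.0402, i.e. 4.02%.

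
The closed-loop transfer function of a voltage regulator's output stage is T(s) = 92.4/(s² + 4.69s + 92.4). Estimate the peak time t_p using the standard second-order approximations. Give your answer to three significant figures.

Comparing the denominator to s² + 2ζω_n s + ω_n²: ω_n = √92.4 = 9.61 rad/s, and 2ζω_n = 4.69 so ζ = 4.69/(2·9.61) = 0.244.
ω_d = 9.61·√(1 − 0.244²) = 9.32 rad/s. Then t_p = π/ω_d = 0.337 s.

t_p ≈ 0.337 s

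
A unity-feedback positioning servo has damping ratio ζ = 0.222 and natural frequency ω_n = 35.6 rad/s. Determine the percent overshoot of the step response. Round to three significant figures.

For an underdamped second-order system, %OS = 100·exp(−πζ/√(1−ζ²)).
πζ/√(1−ζ²) = π·0.222/√(1−0.0493) = 0.7153, so %OS = 100·e^(−0.7153) = 48.9%.

%OS ≈ 48.9%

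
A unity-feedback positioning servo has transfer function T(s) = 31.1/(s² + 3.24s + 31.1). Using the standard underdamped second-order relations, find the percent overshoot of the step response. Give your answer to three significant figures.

Comparing the denominator to s² + 2ζω_n s + ω_n²: ω_n = √31.1 = 5.58 rad/s, and 2ζω_n = 3.24 so ζ = 3.24/(2·5.58) = 0.290.
%OS = 100·exp(−πζ/√(1−ζ²)) = 38.5%.

%OS ≈ 38.5%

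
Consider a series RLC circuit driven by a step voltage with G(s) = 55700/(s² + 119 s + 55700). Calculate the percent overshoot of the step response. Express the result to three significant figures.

Matching coefficients with s² + 2ζω_n s + ω_n² gives ω_n² = 55700 ⇒ ω_n = 236 rad/s, and ζ = 119/(2ω_n) = 0.252.
Overshoot: exp(−π·0.252/√(1−0.252²)) = 0.441, i.e. 44.1%.

%OS ≈ 44.1%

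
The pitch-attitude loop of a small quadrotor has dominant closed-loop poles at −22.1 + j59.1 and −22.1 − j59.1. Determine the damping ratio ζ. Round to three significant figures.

ζ ≈ 0.350

The poles are at −σ ± jω_d with σ = 22.1 and ω_d = 59.1, so ω_n = √(σ²+ω_d²) = 63.1 rad/s and ζ = σ/ω_n = 0.350.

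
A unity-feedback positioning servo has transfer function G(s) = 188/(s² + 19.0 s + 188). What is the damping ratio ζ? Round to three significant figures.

ζ ≈ 0.693

Comparing the denominator to s² + 2ζω_n s + ω_n²: ω_n = √188 = 13.7 rad/s, and 2ζω_n = 19.0 so ζ = 19.0/(2·13.7) = 0.693.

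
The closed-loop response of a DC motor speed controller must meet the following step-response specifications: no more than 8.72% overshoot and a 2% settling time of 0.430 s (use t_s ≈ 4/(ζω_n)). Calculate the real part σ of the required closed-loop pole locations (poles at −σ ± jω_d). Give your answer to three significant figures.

The settling-time spec alone fixes σ = ζω_n = 4/t_s = 4/0.430 = 9.30.
(Overshoot then fixes ζ = 0.613 and hence ω_d = σ·√(1−ζ²)/ζ = 12.0 rad/s.)

σ ≈ 9.30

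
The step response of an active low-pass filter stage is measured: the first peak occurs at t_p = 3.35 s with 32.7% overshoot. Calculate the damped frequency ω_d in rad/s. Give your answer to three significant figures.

ω_d ≈ 0.938 rad/s

t_p = π/ω_d, so ω_d = π/3.35 = 0.938 rad/s.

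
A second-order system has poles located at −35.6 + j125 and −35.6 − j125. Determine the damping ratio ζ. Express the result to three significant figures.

ζ ≈ 0.274

With σ = 35.6, ω_d = 125: ω_n = √(σ²+ω_d²) = 130 rad/s, ζ = σ/ω_n = 0.274.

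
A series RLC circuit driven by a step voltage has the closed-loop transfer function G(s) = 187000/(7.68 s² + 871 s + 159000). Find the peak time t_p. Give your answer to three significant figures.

t_p ≈ 0.0238 s

Dividing through by 7.68: denominator becomes s² + 113.4 s + 20700.
So ω_n = √20700 = 144 rad/s and ζ = 113.4/(2·144) = 0.394.
ω_d = 144·√(1 − 0.394²) = 132 rad/s. t_p = π/ω_d = 0.0238 s.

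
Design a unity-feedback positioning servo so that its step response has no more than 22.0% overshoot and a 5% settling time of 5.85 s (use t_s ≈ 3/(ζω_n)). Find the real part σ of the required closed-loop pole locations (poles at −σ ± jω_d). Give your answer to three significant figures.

The settling-time spec alone fixes σ = ζω_n = 3/t_s = 3/5.85 = 0.513.
(Overshoot then fixes ζ = 0.434 and hence ω_d = σ·√(1−ζ²)/ζ = 1.06 rad/s.)

σ ≈ 0.513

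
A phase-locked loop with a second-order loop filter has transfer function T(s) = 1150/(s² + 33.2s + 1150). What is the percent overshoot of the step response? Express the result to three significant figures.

%OS ≈ 17.1%

Comparing the denominator to s² + 2ζω_n s + ω_n²: ω_n = √1150 = 33.9 rad/s, and 2ζω_n = 33.2 so ζ = 33.2/(2·33.9) = 0.490.
Overshoot: exp(−π·0.490/√(1−0.490²)) = 0.171, i.e. 17.1%.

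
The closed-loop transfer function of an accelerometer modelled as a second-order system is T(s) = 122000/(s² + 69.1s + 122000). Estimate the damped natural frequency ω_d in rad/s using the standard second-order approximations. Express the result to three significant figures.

ω_d ≈ 348 rad/s

Comparing the denominator to s² + 2ζω_n s + ω_n²: ω_n = √122000 = 349 rad/s, and 2ζω_n = 69.1 so ζ = 69.1/(2·349) = 0.0989.
The damped frequency ω_d = ω_n√(1−ζ²) = 348 rad/s.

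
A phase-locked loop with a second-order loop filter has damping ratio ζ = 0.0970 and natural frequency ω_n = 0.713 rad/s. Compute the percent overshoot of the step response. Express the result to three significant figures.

%OS ≈ 73.6%

For an underdamped second-order system, %OS = 100·exp(−πζ/√(1−ζ²)).
πζ/√(1−ζ²) = π·0.0970/√(1−0.00941) = 0.3062, so %OS = 100·e^(−0.3062) = 73.6%.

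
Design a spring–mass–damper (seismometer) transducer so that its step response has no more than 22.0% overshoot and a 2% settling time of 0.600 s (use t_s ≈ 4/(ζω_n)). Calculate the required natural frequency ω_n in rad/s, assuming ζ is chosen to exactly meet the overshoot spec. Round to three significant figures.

ω_n ≈ 15.4 rad/s

ζ = −ln(OS)/√(π² + (ln OS)²). With OS = 0.220, ln OS = −1.514 and ζ = 1.514/3.487 = 0.434.
Then ω_n = 4/(ζ t_s) = 4/(0.434 × 0.600) = 15.4 rad/s.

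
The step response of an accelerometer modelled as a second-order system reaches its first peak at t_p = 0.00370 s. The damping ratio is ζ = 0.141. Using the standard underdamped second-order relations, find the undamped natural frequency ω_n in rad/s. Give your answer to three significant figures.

Peak time t_p = π/ω_d, so ω_d = π/t_p = π/0.00370 = 849 rad/s.
ω_n = ω_d/√(1−ζ²) = 849/√0.980 = 858 rad/s.

ω_n ≈ 858 rad/s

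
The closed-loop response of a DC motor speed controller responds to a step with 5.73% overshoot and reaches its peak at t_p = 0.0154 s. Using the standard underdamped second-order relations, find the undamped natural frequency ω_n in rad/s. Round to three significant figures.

The overshoot fixes ζ = −ln(OS)/√(π²+ln²(OS)) = 0.673.
t_p = π/ω_d ⇒ ω_d = 204 rad/s; then ω_n = ω_d/√(1−ζ²) = 276 rad/s.

ω_n ≈ 276 rad/s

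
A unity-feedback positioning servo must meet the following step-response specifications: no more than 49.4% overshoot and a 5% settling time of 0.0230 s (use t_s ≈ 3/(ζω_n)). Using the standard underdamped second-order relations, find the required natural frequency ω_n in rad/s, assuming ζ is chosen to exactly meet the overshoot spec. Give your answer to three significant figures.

ω_n ≈ 596 rad/s

Inverting the overshoot relation: ζ = |ln 0.494|/√(π² + ln²0.494) = 0.219.
Then ω_n = 3/(ζ t_s) = 3/(0.219 × 0.0230) = 596 rad/s.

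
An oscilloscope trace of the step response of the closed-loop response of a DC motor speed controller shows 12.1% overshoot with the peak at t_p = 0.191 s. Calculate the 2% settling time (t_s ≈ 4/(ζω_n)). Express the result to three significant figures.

t_s ≈ 0.362 s

ζ from %OS: ζ = |ln 0.121|/√(π²+ln²0.121) = 0.558.
From t_p = π/ω_d, ω_d = π/0.191 = 16.4 rad/s, so ω_n = ω_d/√(1−ζ²) = 19.8 rad/s.
t_s ≈ 4/(ζω_n) = 4/(0.558·19.8) = 0.362 s.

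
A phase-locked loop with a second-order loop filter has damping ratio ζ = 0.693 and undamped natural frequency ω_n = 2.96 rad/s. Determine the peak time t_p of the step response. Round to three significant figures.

t_p ≈ 1.47 s

The damped frequency is ω_d = ω_n√(1−ζ²) = 2.96·√(1−0.480) = 2.13 rad/s.
Peak time t_p = π/ω_d = π/2.13 = 1.47 s.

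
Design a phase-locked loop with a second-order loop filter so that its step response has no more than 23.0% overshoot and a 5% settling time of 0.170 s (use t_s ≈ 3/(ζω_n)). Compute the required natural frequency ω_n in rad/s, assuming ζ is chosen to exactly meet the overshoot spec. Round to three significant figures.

ω_n ≈ 41.6 rad/s

From %OS = 100·exp(−πζ/√(1−ζ²)), invert to get ζ = −ln(OS)/√(π² + ln²(OS)) with OS = 0.230.
−ln 0.230 = 1.470, so ζ = 1.470/√(π² + 2.160) = 0.424.
From t_s ≈ 3/(ζω_n): ω_n = 3/(ζ·t_s) = 3/(0.424·0.170) = 41.6 rad/s.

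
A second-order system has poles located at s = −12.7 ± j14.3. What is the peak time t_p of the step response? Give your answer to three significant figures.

t_p = π/ω_d with ω_d = 14.3 (the imaginary part), so t_p = 0.220 s.

t_p ≈ 0.220 s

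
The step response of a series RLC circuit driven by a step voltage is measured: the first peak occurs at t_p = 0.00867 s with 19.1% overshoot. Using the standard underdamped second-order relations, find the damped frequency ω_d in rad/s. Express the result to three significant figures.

t_p = π/ω_d, so ω_d = π/0.00867 = 362 rad/s.

ω_d ≈ 362 rad/s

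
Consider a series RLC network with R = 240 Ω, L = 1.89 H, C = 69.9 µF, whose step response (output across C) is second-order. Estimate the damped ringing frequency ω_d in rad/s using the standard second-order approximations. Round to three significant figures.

For a series RLC circuit (capacitor voltage as output), ω_n = 1/√(LC) = 1/√(1.89 H · 69.9 µF) = 87.0 rad/s.
ζ = (R/2)·√(C/L) = (240/2)·√(69.9 µF/1.89 H) = 0.730.
ω_d = ω_n√(1−ζ²) = 59.5 rad/s.

ω_d ≈ 59.5 rad/s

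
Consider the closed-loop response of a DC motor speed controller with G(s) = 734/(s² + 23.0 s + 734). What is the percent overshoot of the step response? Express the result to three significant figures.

%OS ≈ 22.9%

ω_n = √734 = 27.1 rad/s; ζ = 23.0/(2·27.1) = 0.424.
Overshoot: exp(−π·0.424/√(1−0.424²)) = 0.229, i.e. 22.9%.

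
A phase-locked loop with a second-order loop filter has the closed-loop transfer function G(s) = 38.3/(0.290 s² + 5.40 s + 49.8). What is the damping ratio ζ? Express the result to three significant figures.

Dividing through by 0.290: denominator becomes s² + 18.62 s + 171.7.
So ω_n = √171.7 = 13.1 rad/s and ζ = 18.62/(2·13.1) = 0.710.

ζ ≈ 0.710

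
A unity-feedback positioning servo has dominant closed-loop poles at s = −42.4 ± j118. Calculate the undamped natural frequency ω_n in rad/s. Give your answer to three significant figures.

The poles are at −σ ± jω_d with σ = 42.4 and ω_d = 118, so ω_n = √(σ²+ω_d²) = 125 rad/s and ζ = σ/ω_n = 0.338.

ω_n ≈ 125 rad/s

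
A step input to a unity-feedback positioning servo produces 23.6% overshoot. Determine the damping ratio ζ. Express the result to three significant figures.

ζ ≈ 0.418

ζ = −ln(OS)/√(π² + (ln OS)²). With OS = 0.236, ln OS = −1.444 and ζ = 1.444/3.458 = 0.418.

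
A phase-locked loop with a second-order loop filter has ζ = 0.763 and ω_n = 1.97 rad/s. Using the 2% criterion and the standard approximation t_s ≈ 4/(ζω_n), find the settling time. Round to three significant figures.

t_s ≈ 4/(ζω_n) = 4/(0.763 × 1.97) = 2.66 s.

t_s ≈ 2.66 s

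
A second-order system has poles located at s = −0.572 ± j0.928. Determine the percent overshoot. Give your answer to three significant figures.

With σ = 0.572, ω_d = 0.928: ω_n = √(σ²+ω_d²) = 1.09 rad/s, ζ = σ/ω_n = 0.525.
Overshoot: exp(−π·0.525/√(1−0.525²)) = 0.144, i.e. 14.4%.

%OS ≈ 14.4%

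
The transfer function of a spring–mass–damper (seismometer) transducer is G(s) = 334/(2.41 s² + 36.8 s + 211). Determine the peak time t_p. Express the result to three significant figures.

t_p ≈ 0.581 s

Dividing through by 2.41: denominator becomes s² + 15.27 s + 87.55.
So ω_n = √87.55 = 9.36 rad/s and ζ = 15.27/(2·9.36) = 0.816.
The damped frequency ω_d = ω_n√(1−ζ²) = 5.41 rad/s. t_p = π/ω_d = 0.581 s.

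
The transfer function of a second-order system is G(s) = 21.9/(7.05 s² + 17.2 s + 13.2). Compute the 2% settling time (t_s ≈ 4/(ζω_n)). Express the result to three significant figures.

Dividing through by 7.05: denominator becomes s² + 2.440 s + 1.872.
So ω_n = √1.872 = 1.37 rad/s and ζ = 2.440/(2·1.37) = 0.891.
t_s ≈ 4/(ζω_n) = 3.28 s.

t_s ≈ 3.28 s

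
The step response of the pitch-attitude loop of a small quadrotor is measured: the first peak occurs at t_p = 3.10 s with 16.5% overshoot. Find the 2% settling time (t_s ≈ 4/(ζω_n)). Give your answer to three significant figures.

t_s ≈ 6.88 s

ζ from %OS: ζ = |ln 0.165|/√(π²+ln²0.165) = 0.498.
From t_p = π/ω_d, ω_d = π/3.10 = 1.01 rad/s, so ω_n = ω_d/√(1−ζ²) = 1.17 rad/s.
t_s ≈ 4/(ζω_n) = 4/(0.498·1.17) = 6.88 s.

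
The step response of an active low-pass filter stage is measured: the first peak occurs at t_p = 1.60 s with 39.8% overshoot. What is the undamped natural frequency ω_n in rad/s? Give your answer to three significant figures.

From the overshoot, ζ = −ln(OS)/√(π²+ln²(OS)) = 0.281.
t_p = π/ω_d ⇒ ω_d = 1.96 rad/s; then ω_n = ω_d/√(1−ζ²) = 2.05 rad/s.

ω_n ≈ 2.05 rad/s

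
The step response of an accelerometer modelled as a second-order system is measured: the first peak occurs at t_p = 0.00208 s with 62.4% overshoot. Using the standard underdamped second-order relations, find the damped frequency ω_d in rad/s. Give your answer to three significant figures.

ω_d ≈ 1510 rad/s

t_p = π/ω_d, so ω_d = π/0.00208 = 1510 rad/s.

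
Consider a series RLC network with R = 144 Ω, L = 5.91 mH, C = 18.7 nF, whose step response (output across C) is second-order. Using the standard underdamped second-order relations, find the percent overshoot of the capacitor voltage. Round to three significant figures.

%OS ≈ 66.7%

For a series RLC circuit (capacitor voltage as output), ω_n = 1/√(LC) = 1/√(5.91 mH · 18.7 nF) = 95100 rad/s.
ζ = (R/2)·√(C/L) = (144/2)·√(18.7 nF/5.91 mH) = 0.128.
Overshoot: exp(−π·0.128/√(1−0.128²)) = 0.667, i.e. 66.7%.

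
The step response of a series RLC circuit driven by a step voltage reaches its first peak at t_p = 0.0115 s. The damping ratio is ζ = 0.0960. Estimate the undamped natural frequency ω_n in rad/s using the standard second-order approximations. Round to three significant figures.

ω_n ≈ 274 rad/s

Peak time t_p = π/ω_d, so ω_d = π/t_p = π/0.0115 = 273 rad/s.
ω_n = ω_d/√(1−ζ²) = 273/√0.991 = 274 rad/s.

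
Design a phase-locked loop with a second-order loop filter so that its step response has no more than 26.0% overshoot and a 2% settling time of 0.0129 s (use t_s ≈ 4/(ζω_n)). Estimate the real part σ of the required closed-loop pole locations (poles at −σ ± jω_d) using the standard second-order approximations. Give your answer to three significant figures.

σ ≈ 310

The settling-time spec alone fixes σ = ζω_n = 4/t_s = 4/0.0129 = 310.
(Overshoot then fixes ζ = 0.394 and hence ω_d = σ·√(1−ζ²)/ζ = 723 rad/s.)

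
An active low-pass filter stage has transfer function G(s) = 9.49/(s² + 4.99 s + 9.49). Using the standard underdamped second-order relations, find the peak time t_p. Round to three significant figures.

t_p ≈ 1.74 s

ω_n = √9.49 = 3.08 rad/s; ζ = 4.99/(2·3.08) = 0.810.
ω_d = 3.08·√(1 − 0.810²) = 1.81 rad/s. Then t_p = π/ω_d = 1.74 s.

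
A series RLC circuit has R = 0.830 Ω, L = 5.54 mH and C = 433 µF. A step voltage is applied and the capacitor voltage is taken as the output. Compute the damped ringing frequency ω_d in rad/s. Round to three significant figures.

ω_d ≈ 641 rad/s

For a series RLC circuit (capacitor voltage as output), ω_n = 1/√(LC) = 1/√(5.54 mH · 433 µF) = 646 rad/s.
ζ = (R/2)·√(C/L) = (0.830/2)·√(433 µF/5.54 mH) = 0.116.
ω_d = 646·√(1 − 0.116²) = 641 rad/s.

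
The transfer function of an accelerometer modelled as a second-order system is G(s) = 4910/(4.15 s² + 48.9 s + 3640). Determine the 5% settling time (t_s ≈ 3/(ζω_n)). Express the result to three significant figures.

Dividing through by 4.15: denominator becomes s² + 11.78 s + 877.1.
So ω_n = √877.1 = 29.6 rad/s and ζ = 11.78/(2·29.6) = 0.199.
t_s ≈ 3/(ζω_n) = 0.509 s.

t_s ≈ 0.509 s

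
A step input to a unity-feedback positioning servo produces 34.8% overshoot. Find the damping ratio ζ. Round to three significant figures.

ζ ≈ 0.318

Inverting the overshoot relation: ζ = |ln 0.348|/√(π² + ln²0.348) = 0.318.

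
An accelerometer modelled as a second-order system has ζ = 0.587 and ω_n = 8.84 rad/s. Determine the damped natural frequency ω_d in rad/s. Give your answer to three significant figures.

ω_d ≈ 7.16 rad/s

ω_d = ω_n√(1−ζ²) = 8.84·√0.655 = 7.16 rad/s.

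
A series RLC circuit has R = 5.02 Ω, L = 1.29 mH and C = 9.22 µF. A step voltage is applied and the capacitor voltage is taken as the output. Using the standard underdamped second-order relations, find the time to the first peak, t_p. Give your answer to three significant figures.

For a series RLC circuit (capacitor voltage as output), ω_n = 1/√(LC) = 1/√(1.29 mH · 9.22 µF) = 9170 rad/s.
ζ = (R/2)·√(C/L) = (5.02/2)·√(9.22 µF/1.29 mH) = 0.212.
ω_d = ω_n√(1−ζ²) = 8960 rad/s. t_p = π/ω_d = 0.000351 s.

t_p ≈ 0.000351 s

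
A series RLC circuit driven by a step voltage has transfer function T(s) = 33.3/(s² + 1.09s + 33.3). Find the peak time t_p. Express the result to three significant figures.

Comparing the denominator to s² + 2ζω_n s + ω_n²: ω_n = √33.3 = 5.77 rad/s, and 2ζω_n = 1.09 so ζ = 1.09/(2·5.77) = 0.0944.
ω_d = 5.77·√(1 − 0.0944²) = 5.74 rad/s. Then t_p = π/ω_d = 0.547 s.

t_p ≈ 0.547 s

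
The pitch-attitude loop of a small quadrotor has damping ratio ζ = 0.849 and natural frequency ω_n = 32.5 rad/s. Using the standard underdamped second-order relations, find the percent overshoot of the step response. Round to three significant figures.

For an underdamped second-order system, %OS = 100·exp(−πζ/√(1−ζ²)).
πζ/√(1−ζ²) = π·0.849/√(1−0.721) = 5.048, so %OS = 100·e^(−5.048) = 0.642%.

%OS ≈ 0.642%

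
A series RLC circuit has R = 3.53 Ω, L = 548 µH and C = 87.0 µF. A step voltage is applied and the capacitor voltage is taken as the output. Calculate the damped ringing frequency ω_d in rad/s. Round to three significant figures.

For a series RLC circuit (capacitor voltage as output), ω_n = 1/√(LC) = 1/√(548 µH · 87.0 µF) = 4580 rad/s.
ζ = (R/2)·√(C/L) = (3.53/2)·√(87.0 µF/548 µH) = 0.703.
The damped frequency ω_d = ω_n√(1−ζ²) = 3260 rad/s.

ω_d ≈ 3260 rad/s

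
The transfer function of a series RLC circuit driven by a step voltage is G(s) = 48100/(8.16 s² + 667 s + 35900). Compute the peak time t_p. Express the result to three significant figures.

t_p ≈ 0.0601 s

Dividing through by 8.16: denominator becomes s² + 81.74 s + 4400.
So ω_n = √4400 = 66.3 rad/s and ζ = 81.74/(2·66.3) = 0.616.
ω_d = 66.3·√(1 − 0.616²) = 52.2 rad/s. t_p = π/ω_d = 0.0601 s.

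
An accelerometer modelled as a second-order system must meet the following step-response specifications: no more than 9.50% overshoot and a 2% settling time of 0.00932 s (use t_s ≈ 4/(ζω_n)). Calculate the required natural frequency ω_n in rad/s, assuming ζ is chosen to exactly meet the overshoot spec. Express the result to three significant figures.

ζ = −ln(OS)/√(π² + (ln OS)²). With OS = 0.0950, ln OS = −2.354 and ζ = 2.354/3.926 = 0.600.
Then ω_n = 4/(ζ t_s) = 4/(0.600 × 0.00932) = 716 rad/s.

ω_n ≈ 716 rad/s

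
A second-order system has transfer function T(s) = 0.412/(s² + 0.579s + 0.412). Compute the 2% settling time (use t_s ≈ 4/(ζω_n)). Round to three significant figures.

ω_n = √0.412 = 0.642 rad/s; ζ = 0.579/(2·0.642) = 0.451.
t_s ≈ 4/(ζω_n) = 4/(0.451·0.642) = 13.8 s.

t_s ≈ 13.8 s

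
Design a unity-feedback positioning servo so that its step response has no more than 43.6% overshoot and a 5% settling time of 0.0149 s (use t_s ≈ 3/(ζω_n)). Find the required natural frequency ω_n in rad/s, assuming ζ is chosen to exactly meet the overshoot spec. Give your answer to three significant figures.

Inverting the overshoot relation: ζ = |ln 0.436|/√(π² + ln²0.436) = 0.255.
Then ω_n = 3/(ζ t_s) = 3/(0.255 × 0.0149) = 788 rad/s.

ω_n ≈ 788 rad/s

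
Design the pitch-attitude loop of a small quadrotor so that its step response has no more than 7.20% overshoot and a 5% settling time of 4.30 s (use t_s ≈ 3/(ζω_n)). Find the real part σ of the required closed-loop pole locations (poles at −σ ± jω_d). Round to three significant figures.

The settling-time spec alone fixes σ = ζω_n = 3/t_s = 3/4.30 = 0.698.
(Overshoot then fixes ζ = 0.642 and hence ω_d = σ·√(1−ζ²)/ζ = 0.833 rad/s.)

σ ≈ 0.698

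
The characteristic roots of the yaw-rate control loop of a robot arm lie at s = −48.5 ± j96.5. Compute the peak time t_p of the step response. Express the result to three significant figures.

t_p = π/ω_d with ω_d = 96.5 (the imaginary part), so t_p = 0.0326 s.

t_p ≈ 0.0326 s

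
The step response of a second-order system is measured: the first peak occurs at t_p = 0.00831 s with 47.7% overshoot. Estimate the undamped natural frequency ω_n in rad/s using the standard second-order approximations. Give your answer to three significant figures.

ω_n ≈ 388 rad/s

ζ from %OS: ζ = |ln 0.477|/√(π²+ln²0.477) = 0.229.
From t_p = π/ω_d, ω_d = π/0.00831 = 378 rad/s, so ω_n = ω_d/√(1−ζ²) = 388 rad/s.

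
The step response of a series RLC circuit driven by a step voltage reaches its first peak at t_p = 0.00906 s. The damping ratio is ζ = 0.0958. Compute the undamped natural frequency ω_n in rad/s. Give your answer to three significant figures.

ω_n ≈ 348 rad/s

Peak time t_p = π/ω_d, so ω_d = π/t_p = π/0.00906 = 347 rad/s.
ω_n = ω_d/√(1−ζ²) = 347/√0.991 = 348 rad/s.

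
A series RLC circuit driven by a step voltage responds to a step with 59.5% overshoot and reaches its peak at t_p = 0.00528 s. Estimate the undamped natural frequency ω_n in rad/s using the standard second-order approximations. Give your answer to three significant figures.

From the overshoot, ζ = −ln(OS)/√(π²+ln²(OS)) = 0.163.
t_p = π/ω_d ⇒ ω_d = 595 rad/s; then ω_n = ω_d/√(1−ζ²) = 603 rad/s.

ω_n ≈ 603 rad/s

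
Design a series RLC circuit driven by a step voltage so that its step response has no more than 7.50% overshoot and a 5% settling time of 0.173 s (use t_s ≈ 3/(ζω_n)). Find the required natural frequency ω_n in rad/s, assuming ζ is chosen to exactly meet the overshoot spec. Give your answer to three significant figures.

ω_n ≈ 27.3 rad/s

Inverting the overshoot relation: ζ = |ln 0.0750|/√(π² + ln²0.0750) = 0.636.
From t_s ≈ 3/(ζω_n): ω_n = 3/(ζ·t_s) = 3/(0.636·0.173) = 27.3 rad/s.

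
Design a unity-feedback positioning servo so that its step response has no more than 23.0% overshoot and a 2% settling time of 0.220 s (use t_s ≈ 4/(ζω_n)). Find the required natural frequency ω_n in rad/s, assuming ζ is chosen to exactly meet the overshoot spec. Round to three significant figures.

ω_n ≈ 42.9 rad/s

ζ = −ln(OS)/√(π² + (ln OS)²). With OS = 0.230, ln OS = −1.470 and ζ = 1.470/3.468 = 0.424.
Then ω_n = 4/(ζ t_s) = 4/(0.424 × 0.220) = 42.9 rad/s.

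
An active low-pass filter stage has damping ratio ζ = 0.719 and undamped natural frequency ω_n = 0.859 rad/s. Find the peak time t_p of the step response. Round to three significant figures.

The damped frequency is ω_d = ω_n√(1−ζ²) = 0.859·√(1−0.517) = 0.597 rad/s.
Peak time t_p = π/ω_d = π/0.597 = 5.26 s.

t_p ≈ 5.26 s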